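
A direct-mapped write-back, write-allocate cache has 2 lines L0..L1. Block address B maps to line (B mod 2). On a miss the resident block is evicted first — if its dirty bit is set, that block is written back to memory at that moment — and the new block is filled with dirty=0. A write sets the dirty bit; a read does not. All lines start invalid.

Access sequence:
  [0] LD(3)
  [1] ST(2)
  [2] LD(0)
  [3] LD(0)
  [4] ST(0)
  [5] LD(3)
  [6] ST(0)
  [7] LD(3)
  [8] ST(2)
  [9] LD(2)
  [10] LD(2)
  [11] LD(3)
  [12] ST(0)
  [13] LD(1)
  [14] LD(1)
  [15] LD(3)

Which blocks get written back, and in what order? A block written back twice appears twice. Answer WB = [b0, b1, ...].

WB = [2, 0, 2]

0: R B3 → L1 miss [-]
1: W B2 → L0 miss [D]
2: R B0 → L0 miss wb→B2 [-]
3: R B0 → L0 hit [-]
4: W B0 → L0 hit [D]
5: R B3 → L1 hit [-]
6: W B0 → L0 hit [D]
7: R B3 → L1 hit [-]
8: W B2 → L0 miss wb→B0 [D]
9: R B2 → L0 hit [D]
10: R B2 → L0 hit [D]
11: R B3 → L1 hit [-]
12: W B0 → L0 miss wb→B2 [D]
13: R B1 → L1 miss [-]
14: R B1 → L1 hit [-]
15: R B3 → L1 miss [-]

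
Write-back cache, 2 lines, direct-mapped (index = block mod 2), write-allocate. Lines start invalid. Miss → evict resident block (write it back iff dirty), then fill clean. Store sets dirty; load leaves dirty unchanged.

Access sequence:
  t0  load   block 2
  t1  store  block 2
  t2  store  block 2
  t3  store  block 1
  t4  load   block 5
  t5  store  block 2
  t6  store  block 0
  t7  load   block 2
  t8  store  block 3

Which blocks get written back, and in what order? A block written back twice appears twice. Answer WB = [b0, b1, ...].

0: R B2 -> L0 miss  d=-]
1: W B2 -> L0 hit  d=D]
2: W B2 -> L0 hit  d=D]
3: W B1 -> L1 miss  d=D]
4: R B5 -> L1 miss wb->B1  d=-]
5: W B2 -> L0 hit  d=D]
6: W B0 -> L0 miss wb->B2  d=D]
7: R B2 -> L0 miss wb->B0  d=-]
8: W B3 -> L1 miss  d=D]

WB = [1, 2, 0]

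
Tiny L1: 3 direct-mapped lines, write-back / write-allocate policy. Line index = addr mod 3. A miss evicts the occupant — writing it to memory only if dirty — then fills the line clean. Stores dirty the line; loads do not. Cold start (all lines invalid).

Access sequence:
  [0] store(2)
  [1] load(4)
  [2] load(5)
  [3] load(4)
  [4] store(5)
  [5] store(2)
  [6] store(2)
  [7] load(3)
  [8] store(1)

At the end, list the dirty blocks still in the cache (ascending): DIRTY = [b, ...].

DIRTY = [1, 2]

  0 | W B2 → L2 miss [D]
  1 | R B4 → L1 miss [-]
  2 | R B5 → L2 miss wb→B2 [-]
  3 | R B4 → L1 hit [-]
  4 | W B5 → L2 hit [D]
  5 | W B2 → L2 miss wb→B5 [D]
  6 | W B2 → L2 hit [D]
  7 | R B3 → L0 miss [-]
  8 | W B1 → L1 miss [D]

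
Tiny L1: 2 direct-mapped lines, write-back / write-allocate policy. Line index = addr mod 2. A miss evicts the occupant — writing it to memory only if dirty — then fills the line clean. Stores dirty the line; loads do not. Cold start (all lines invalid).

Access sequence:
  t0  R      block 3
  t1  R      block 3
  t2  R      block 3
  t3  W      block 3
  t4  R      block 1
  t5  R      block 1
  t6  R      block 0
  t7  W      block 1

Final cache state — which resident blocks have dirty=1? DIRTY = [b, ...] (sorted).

DIRTY = [1]

0: R B3 → L1 miss [-]
1: R B3 → L1 hit [-]
2: R B3 → L1 hit [-]
3: W B3 → L1 hit [D]
4: R B1 → L1 miss wb→B3 [-]
5: R B1 → L1 hit [-]
6: R B0 → L0 miss [-]
7: W B1 → L1 hit [D]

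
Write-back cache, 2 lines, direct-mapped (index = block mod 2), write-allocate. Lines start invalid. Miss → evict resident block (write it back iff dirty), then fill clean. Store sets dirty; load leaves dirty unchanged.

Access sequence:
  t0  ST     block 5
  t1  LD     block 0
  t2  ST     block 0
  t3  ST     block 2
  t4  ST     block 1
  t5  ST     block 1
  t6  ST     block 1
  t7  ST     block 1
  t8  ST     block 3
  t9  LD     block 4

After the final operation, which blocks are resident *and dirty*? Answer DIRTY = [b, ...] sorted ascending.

DIRTY = [3]

0: W B5 → L1 miss [D]
1: R B0 → L0 miss [-]
2: W B0 → L0 hit [D]
3: W B2 → L0 miss wb→B0 [D]
4: W B1 → L1 miss wb→B5 [D]
5: W B1 → L1 hit [D]
6: W B1 → L1 hit [D]
7: W B1 → L1 hit [D]
8: W B3 → L1 miss wb→B1 [D]
9: R B4 → L0 miss wb→B2 [-]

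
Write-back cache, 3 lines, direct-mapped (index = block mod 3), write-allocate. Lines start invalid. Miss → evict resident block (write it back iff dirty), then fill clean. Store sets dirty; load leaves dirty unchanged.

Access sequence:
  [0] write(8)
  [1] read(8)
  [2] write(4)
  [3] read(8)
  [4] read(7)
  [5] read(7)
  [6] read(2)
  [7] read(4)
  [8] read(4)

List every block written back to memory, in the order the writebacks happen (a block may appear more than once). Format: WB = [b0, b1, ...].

  0 | W B8 → L2 miss [D]
  1 | R B8 → L2 hit [D]
  2 | W B4 → L1 miss [D]
  3 | R B8 → L2 hit [D]
  4 | R B7 → L1 miss wb→B4 [-]
  5 | R B7 → L1 hit [-]
  6 | R B2 → L2 miss wb→B8 [-]
  7 | R B4 → L1 miss [-]
  8 | R B4 → L1 hit [-]

WB = [4, 8]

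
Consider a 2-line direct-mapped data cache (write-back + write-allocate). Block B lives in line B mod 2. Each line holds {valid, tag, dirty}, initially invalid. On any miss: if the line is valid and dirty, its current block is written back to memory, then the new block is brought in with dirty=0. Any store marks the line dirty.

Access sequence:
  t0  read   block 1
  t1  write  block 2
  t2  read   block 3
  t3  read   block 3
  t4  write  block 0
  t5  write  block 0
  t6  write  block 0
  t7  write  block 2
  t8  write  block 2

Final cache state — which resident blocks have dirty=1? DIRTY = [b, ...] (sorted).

0: R B1 -> L1 miss  d=-]
1: W B2 -> L0 miss  d=D]
2: R B3 -> L1 miss  d=-]
3: R B3 -> L1 hit  d=-]
4: W B0 -> L0 miss wb->B2  d=D]
5: W B0 -> L0 hit  d=D]
6: W B0 -> L0 hit  d=D]
7: W B2 -> L0 miss wb->B0  d=D]
8: W B2 -> L0 hit  d=D]

DIRTY = [2]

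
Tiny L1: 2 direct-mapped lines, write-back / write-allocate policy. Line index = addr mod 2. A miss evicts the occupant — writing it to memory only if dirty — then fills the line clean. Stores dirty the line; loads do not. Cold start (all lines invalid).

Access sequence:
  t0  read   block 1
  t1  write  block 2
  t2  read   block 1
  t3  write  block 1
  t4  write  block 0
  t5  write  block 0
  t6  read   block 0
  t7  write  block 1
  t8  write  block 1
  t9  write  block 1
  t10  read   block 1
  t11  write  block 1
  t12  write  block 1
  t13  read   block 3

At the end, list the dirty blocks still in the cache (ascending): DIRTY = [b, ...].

0: R B1 → L1 miss [-]
1: W B2 → L0 miss [D]
2: R B1 → L1 hit [-]
3: W B1 → L1 hit [D]
4: W B0 → L0 miss wb→B2 [D]
5: W B0 → L0 hit [D]
6: R B0 → L0 hit [D]
7: W B1 → L1 hit [D]
8: W B1 → L1 hit [D]
9: W B1 → L1 hit [D]
10: R B1 → L1 hit [D]
11: W B1 → L1 hit [D]
12: W B1 → L1 hit [D]
13: R B3 → L1 miss wb→B1 [-]

DIRTY = [0]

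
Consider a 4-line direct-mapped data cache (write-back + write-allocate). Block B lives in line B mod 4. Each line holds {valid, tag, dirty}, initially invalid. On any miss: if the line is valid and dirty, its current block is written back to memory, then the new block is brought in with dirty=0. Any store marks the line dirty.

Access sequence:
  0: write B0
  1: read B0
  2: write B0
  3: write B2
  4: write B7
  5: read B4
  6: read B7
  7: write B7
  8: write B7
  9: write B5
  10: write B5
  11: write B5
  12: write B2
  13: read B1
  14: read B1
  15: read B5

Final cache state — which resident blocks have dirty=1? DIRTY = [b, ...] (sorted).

  0 | W B0 → L0 miss [D]
  1 | R B0 → L0 hit [D]
  2 | W B0 → L0 hit [D]
  3 | W B2 → L2 miss [D]
  4 | W B7 → L3 miss [D]
  5 | R B4 → L0 miss wb→B0 [-]
  6 | R B7 → L3 hit [D]
  7 | W B7 → L3 hit [D]
  8 | W B7 → L3 hit [D]
  9 | W B5 → L1 miss [D]
  10 | W B5 → L1 hit [D]
  11 | W B5 → L1 hit [D]
  12 | W B2 → L2 hit [D]
  13 | R B1 → L1 miss wb→B5 [-]
  14 | R B1 → L1 hit [-]
  15 | R B5 → L1 miss [-]

DIRTY = [2, 7]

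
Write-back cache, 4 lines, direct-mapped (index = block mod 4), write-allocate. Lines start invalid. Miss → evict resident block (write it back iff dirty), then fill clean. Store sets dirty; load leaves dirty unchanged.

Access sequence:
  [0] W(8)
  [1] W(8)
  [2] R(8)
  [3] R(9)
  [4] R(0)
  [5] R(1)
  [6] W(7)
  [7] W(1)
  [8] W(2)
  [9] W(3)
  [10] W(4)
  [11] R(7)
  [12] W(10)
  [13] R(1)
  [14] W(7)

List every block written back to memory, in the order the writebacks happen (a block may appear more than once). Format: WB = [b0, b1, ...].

0: W B8 -> L0 miss  d=D]
1: W B8 -> L0 hit  d=D]
2: R B8 -> L0 hit  d=D]
3: R B9 -> L1 miss  d=-]
4: R B0 -> L0 miss wb->B8  d=-]
5: R B1 -> L1 miss  d=-]
6: W B7 -> L3 miss  d=D]
7: W B1 -> L1 hit  d=D]
8: W B2 -> L2 miss  d=D]
9: W B3 -> L3 miss wb->B7  d=D]
10: W B4 -> L0 miss  d=D]
11: R B7 -> L3 miss wb->B3  d=-]
12: W B10 -> L2 miss wb->B2  d=D]
13: R B1 -> L1 hit  d=D]
14: W B7 -> L3 hit  d=D]

WB = [8, 7, 3, 2]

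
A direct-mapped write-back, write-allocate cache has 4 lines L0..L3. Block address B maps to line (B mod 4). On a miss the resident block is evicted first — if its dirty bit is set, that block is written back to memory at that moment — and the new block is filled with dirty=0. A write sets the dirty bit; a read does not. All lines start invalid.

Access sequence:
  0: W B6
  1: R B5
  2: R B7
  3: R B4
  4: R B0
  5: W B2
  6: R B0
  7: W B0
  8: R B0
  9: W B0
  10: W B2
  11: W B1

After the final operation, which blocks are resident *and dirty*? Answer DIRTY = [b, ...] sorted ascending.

DIRTY = [0, 1, 2]

0: W B6 -> L2 miss  d=D]
1: R B5 -> L1 miss  d=-]
2: R B7 -> L3 miss  d=-]
3: R B4 -> L0 miss  d=-]
4: R B0 -> L0 miss  d=-]
5: W B2 -> L2 miss wb->B6  d=D]
6: R B0 -> L0 hit  d=-]
7: W B0 -> L0 hit  d=D]
8: R B0 -> L0 hit  d=D]
9: W B0 -> L0 hit  d=D]
10: W B2 -> L2 hit  d=D]
11: W B1 -> L1 miss  d=D]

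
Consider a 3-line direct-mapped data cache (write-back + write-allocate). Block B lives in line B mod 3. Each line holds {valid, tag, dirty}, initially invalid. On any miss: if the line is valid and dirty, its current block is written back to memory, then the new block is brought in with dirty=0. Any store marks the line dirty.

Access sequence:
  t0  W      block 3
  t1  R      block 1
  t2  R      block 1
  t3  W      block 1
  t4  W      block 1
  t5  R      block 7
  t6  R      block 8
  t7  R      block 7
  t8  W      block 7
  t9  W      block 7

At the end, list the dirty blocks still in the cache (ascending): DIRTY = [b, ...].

DIRTY = [3, 7]

  0 | W B3 → L0 miss [D]
  1 | R B1 → L1 miss [-]
  2 | R B1 → L1 hit [-]
  3 | W B1 → L1 hit [D]
  4 | W B1 → L1 hit [D]
  5 | R B7 → L1 miss wb→B1 [-]
  6 | R B8 → L2 miss [-]
  7 | R B7 → L1 hit [-]
  8 | W B7 → L1 hit [D]
  9 | W B7 → L1 hit [D]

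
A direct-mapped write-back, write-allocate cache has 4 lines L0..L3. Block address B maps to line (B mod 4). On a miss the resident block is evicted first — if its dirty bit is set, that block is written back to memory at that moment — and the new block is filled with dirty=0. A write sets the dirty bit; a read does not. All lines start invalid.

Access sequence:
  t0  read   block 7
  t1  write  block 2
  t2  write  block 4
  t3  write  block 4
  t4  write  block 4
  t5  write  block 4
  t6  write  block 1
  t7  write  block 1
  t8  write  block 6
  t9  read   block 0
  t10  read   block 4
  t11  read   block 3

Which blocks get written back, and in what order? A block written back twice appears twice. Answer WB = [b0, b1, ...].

0: R B7 -> L3 miss  d=-]
1: W B2 -> L2 miss  d=D]
2: W B4 -> L0 miss  d=D]
3: W B4 -> L0 hit  d=D]
4: W B4 -> L0 hit  d=D]
5: W B4 -> L0 hit  d=D]
6: W B1 -> L1 miss  d=D]
7: W B1 -> L1 hit  d=D]
8: W B6 -> L2 miss wb->B2  d=D]
9: R B0 -> L0 miss wb->B4  d=-]
10: R B4 -> L0 miss  d=-]
11: R B3 -> L3 miss  d=-]

WB = [2, 4]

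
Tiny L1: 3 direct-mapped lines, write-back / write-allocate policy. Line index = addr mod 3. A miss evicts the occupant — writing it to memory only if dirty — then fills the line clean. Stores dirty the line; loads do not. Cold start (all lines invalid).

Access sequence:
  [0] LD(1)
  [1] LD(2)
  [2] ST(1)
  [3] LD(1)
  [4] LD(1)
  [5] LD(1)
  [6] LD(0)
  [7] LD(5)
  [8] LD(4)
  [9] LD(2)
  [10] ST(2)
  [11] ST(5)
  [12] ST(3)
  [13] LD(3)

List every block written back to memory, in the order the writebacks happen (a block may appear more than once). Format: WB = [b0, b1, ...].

0: R B1 → L1 miss [-]
1: R B2 → L2 miss [-]
2: W B1 → L1 hit [D]
3: R B1 → L1 hit [D]
4: R B1 → L1 hit [D]
5: R B1 → L1 hit [D]
6: R B0 → L0 miss [-]
7: R B5 → L2 miss [-]
8: R B4 → L1 miss wb→B1 [-]
9: R B2 → L2 miss [-]
10: W B2 → L2 hit [D]
11: W B5 → L2 miss wb→B2 [D]
12: W B3 → L0 miss [D]
13: R B3 → L0 hit [D]

WB = [1, 2]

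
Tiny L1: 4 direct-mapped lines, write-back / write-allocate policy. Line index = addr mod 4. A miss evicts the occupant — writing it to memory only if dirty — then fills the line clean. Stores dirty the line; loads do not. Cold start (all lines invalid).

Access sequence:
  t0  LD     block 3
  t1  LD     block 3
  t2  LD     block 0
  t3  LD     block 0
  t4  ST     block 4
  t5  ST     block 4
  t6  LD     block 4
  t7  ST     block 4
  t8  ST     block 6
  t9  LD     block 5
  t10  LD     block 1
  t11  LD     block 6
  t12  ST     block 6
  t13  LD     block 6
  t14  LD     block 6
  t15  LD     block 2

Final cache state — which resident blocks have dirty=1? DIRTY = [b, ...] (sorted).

0: R B3 -> L3 miss  d=-]
1: R B3 -> L3 hit  d=-]
2: R B0 -> L0 miss  d=-]
3: R B0 -> L0 hit  d=-]
4: W B4 -> L0 miss  d=D]
5: W B4 -> L0 hit  d=D]
6: R B4 -> L0 hit  d=D]
7: W B4 -> L0 hit  d=D]
8: W B6 -> L2 miss  d=D]
9: R B5 -> L1 miss  d=-]
10: R B1 -> L1 miss  d=-]
11: R B6 -> L2 hit  d=D]
12: W B6 -> L2 hit  d=D]
13: R B6 -> L2 hit  d=D]
14: R B6 -> L2 hit  d=D]
15: R B2 -> L2 miss wb->B6  d=-]

DIRTY = [4]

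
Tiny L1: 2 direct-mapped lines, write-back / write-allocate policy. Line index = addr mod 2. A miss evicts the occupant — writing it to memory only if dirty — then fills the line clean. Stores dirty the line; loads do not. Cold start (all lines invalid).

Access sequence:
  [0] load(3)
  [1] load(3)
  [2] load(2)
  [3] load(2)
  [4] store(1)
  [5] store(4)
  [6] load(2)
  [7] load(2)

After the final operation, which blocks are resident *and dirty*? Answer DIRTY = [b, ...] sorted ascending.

DIRTY = [1]

0: R B3 → L1 miss [-]
1: R B3 → L1 hit [-]
2: R B2 → L0 miss [-]
3: R B2 → L0 hit [-]
4: W B1 → L1 miss [D]
5: W B4 → L0 miss [D]
6: R B2 → L0 miss wb→B4 [-]
7: R B2 → L0 hit [-]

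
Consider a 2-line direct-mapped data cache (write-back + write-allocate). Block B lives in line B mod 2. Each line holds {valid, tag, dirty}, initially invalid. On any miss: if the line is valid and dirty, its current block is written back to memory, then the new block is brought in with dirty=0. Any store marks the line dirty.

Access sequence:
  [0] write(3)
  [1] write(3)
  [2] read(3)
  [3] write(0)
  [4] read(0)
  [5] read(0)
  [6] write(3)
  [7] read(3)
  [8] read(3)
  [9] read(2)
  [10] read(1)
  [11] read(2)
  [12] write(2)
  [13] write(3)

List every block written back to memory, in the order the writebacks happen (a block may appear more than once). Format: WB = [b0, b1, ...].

0: W B3 → L1 miss [D]
1: W B3 → L1 hit [D]
2: R B3 → L1 hit [D]
3: W B0 → L0 miss [D]
4: R B0 → L0 hit [D]
5: R B0 → L0 hit [D]
6: W B3 → L1 hit [D]
7: R B3 → L1 hit [D]
8: R B3 → L1 hit [D]
9: R B2 → L0 miss wb→B0 [-]
10: R B1 → L1 miss wb→B3 [-]
11: R B2 → L0 hit [-]
12: W B2 → L0 hit [D]
13: W B3 → L1 miss [D]

WB = [0, 3]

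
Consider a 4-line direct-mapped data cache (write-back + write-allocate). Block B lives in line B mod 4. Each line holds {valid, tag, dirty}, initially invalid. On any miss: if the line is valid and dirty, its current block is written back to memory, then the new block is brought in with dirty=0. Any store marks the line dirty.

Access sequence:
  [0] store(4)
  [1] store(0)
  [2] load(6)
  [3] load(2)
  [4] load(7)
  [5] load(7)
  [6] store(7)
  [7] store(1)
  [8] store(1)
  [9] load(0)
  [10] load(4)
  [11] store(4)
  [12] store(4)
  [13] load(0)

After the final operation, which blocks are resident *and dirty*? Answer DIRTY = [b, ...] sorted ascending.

DIRTY = [1, 7]

0: W B4 → L0 miss [D]
1: W B0 → L0 miss wb→B4 [D]
2: R B6 → L2 miss [-]
3: R B2 → L2 miss [-]
4: R B7 → L3 miss [-]
5: R B7 → L3 hit [-]
6: W B7 → L3 hit [D]
7: W B1 → L1 miss [D]
8: W B1 → L1 hit [D]
9: R B0 → L0 hit [D]
10: R B4 → L0 miss wb→B0 [-]
11: W B4 → L0 hit [D]
12: W B4 → L0 hit [D]
13: R B0 → L0 miss wb→B4 [-]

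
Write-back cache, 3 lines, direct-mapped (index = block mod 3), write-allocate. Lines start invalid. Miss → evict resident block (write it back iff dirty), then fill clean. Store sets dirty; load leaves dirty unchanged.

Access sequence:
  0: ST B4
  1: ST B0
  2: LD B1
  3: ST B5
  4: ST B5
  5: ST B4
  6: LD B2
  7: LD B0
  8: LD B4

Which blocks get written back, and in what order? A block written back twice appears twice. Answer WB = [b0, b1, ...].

0: W B4 → L1 miss [D]
1: W B0 → L0 miss [D]
2: R B1 → L1 miss wb→B4 [-]
3: W B5 → L2 miss [D]
4: W B5 → L2 hit [D]
5: W B4 → L1 miss [D]
6: R B2 → L2 miss wb→B5 [-]
7: R B0 → L0 hit [D]
8: R B4 → L1 hit [D]

WB = [4, 5]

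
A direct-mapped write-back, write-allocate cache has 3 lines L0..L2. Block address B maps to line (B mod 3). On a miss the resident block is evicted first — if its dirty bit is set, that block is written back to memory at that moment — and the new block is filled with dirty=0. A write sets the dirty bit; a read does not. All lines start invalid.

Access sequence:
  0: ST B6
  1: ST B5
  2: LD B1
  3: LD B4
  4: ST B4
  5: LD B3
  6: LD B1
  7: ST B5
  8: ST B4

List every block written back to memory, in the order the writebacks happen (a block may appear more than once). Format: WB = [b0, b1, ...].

WB = [6, 4]

0: W B6 → L0 miss [D]
1: W B5 → L2 miss [D]
2: R B1 → L1 miss [-]
3: R B4 → L1 miss [-]
4: W B4 → L1 hit [D]
5: R B3 → L0 miss wb→B6 [-]
6: R B1 → L1 miss wb→B4 [-]
7: W B5 → L2 hit [D]
8: W B4 → L1 miss [D]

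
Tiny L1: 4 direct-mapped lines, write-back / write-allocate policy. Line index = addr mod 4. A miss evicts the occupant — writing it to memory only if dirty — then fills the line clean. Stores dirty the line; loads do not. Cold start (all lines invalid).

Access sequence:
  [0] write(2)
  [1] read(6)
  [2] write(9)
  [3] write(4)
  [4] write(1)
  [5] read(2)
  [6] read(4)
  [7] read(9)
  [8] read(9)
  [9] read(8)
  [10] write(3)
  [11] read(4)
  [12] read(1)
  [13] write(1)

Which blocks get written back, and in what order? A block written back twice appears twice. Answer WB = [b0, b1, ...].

0: W B2 -> L2 miss  d=D]
1: R B6 -> L2 miss wb->B2  d=-]
2: W B9 -> L1 miss  d=D]
3: W B4 -> L0 miss  d=D]
4: W B1 -> L1 miss wb->B9  d=D]
5: R B2 -> L2 miss  d=-]
6: R B4 -> L0 hit  d=D]
7: R B9 -> L1 miss wb->B1  d=-]
8: R B9 -> L1 hit  d=-]
9: R B8 -> L0 miss wb->B4  d=-]
10: W B3 -> L3 miss  d=D]
11: R B4 -> L0 miss  d=-]
12: R B1 -> L1 miss  d=-]
13: W B1 -> L1 hit  d=D]

WB = [2, 9, 1, 4]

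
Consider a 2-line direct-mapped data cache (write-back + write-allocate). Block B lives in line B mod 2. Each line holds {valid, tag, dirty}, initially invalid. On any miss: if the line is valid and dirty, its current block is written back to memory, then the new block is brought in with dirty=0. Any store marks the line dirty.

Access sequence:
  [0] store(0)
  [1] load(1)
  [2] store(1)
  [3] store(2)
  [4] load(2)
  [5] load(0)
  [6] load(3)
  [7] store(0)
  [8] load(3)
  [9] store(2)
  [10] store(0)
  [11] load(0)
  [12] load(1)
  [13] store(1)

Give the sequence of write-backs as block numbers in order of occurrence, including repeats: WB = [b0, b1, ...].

WB = [0, 2, 1, 0, 2]

  0 | W B0 → L0 miss [D]
  1 | R B1 → L1 miss [-]
  2 | W B1 → L1 hit [D]
  3 | W B2 → L0 miss wb→B0 [D]
  4 | R B2 → L0 hit [D]
  5 | R B0 → L0 miss wb→B2 [-]
  6 | R B3 → L1 miss wb→B1 [-]
  7 | W B0 → L0 hit [D]
  8 | R B3 → L1 hit [-]
  9 | W B2 → L0 miss wb→B0 [D]
  10 | W B0 → L0 miss wb→B2 [D]
  11 | R B0 → L0 hit [D]
  12 | R B1 → L1 miss [-]
  13 | W B1 → L1 hit [D]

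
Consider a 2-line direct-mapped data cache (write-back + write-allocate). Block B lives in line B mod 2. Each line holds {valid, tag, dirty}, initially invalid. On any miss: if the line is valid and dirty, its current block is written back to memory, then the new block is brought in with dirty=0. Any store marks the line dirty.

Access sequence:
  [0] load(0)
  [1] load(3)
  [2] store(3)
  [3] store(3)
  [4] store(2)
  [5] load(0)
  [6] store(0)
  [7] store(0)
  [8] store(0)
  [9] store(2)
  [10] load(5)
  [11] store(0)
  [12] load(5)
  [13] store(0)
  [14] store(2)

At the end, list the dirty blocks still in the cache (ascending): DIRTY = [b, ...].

DIRTY = [2]

0: R B0 → L0 miss [-]
1: R B3 → L1 miss [-]
2: W B3 → L1 hit [D]
3: W B3 → L1 hit [D]
4: W B2 → L0 miss [D]
5: R B0 → L0 miss wb→B2 [-]
6: W B0 → L0 hit [D]
7: W B0 → L0 hit [D]
8: W B0 → L0 hit [D]
9: W B2 → L0 miss wb→B0 [D]
10: R B5 → L1 miss wb→B3 [-]
11: W B0 → L0 miss wb→B2 [D]
12: R B5 → L1 hit [-]
13: W B0 → L0 hit [D]
14: W B2 → L0 miss wb→B0 [D]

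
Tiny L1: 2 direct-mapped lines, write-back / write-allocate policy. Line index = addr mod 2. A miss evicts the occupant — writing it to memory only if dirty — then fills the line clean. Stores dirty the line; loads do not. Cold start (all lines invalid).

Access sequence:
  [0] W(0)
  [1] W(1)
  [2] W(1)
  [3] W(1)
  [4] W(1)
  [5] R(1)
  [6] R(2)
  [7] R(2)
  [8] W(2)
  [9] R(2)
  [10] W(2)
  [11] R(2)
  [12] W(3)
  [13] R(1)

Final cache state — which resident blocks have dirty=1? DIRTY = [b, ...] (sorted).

DIRTY = [2]

0: W B0 → L0 miss [D]
1: W B1 → L1 miss [D]
2: W B1 → L1 hit [D]
3: W B1 → L1 hit [D]
4: W B1 → L1 hit [D]
5: R B1 → L1 hit [D]
6: R B2 → L0 miss wb→B0 [-]
7: R B2 → L0 hit [-]
8: W B2 → L0 hit [D]
9: R B2 → L0 hit [D]
10: W B2 → L0 hit [D]
11: R B2 → L0 hit [D]
12: W B3 → L1 miss wb→B1 [D]
13: R B1 → L1 miss wb→B3 [-]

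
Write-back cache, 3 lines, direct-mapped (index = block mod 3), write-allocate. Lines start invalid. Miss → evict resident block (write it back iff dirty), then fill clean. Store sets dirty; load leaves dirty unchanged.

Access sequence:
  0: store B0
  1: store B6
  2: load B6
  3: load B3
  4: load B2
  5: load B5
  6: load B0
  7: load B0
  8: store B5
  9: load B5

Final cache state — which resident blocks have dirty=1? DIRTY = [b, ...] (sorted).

DIRTY = [5]

0: W B0 → L0 miss [D]
1: W B6 → L0 miss wb→B0 [D]
2: R B6 → L0 hit [D]
3: R B3 → L0 miss wb→B6 [-]
4: R B2 → L2 miss [-]
5: R B5 → L2 miss [-]
6: R B0 → L0 miss [-]
7: R B0 → L0 hit [-]
8: W B5 → L2 hit [D]
9: R B5 → L2 hit [D]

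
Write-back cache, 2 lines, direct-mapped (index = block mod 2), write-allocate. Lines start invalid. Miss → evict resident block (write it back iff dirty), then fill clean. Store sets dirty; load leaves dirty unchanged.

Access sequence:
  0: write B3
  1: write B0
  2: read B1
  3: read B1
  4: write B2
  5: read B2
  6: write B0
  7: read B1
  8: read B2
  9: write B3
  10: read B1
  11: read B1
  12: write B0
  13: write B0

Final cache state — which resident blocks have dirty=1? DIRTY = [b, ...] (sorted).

0: W B3 → L1 miss [D]
1: W B0 → L0 miss [D]
2: R B1 → L1 miss wb→B3 [-]
3: R B1 → L1 hit [-]
4: W B2 → L0 miss wb→B0 [D]
5: R B2 → L0 hit [D]
6: W B0 → L0 miss wb→B2 [D]
7: R B1 → L1 hit [-]
8: R B2 → L0 miss wb→B0 [-]
9: W B3 → L1 miss [D]
10: R B1 → L1 miss wb→B3 [-]
11: R B1 → L1 hit [-]
12: W B0 → L0 miss [D]
13: W B0 → L0 hit [D]

DIRTY = [0]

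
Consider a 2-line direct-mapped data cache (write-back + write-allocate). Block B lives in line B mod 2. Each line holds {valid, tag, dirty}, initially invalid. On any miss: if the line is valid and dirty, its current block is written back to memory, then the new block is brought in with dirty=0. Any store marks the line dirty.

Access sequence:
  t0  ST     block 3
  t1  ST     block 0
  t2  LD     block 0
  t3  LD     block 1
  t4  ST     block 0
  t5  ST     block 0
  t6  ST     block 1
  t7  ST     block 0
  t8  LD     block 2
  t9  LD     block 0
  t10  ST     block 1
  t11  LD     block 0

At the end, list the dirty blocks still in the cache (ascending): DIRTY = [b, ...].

0: W B3 → L1 miss [D]
1: W B0 → L0 miss [D]
2: R B0 → L0 hit [D]
3: R B1 → L1 miss wb→B3 [-]
4: W B0 → L0 hit [D]
5: W B0 → L0 hit [D]
6: W B1 → L1 hit [D]
7: W B0 → L0 hit [D]
8: R B2 → L0 miss wb→B0 [-]
9: R B0 → L0 miss [-]
10: W B1 → L1 hit [D]
11: R B0 → L0 hit [-]

DIRTY = [1]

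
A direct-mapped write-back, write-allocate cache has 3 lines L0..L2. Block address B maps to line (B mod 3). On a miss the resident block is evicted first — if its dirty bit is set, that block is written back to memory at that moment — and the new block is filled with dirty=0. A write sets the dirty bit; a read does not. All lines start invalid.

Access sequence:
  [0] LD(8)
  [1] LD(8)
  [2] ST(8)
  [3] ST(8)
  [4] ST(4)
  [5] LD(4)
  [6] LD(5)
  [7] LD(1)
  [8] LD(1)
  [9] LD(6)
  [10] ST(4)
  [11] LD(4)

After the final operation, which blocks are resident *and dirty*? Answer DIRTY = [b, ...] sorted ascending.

0: R B8 → L2 miss [-]
1: R B8 → L2 hit [-]
2: W B8 → L2 hit [D]
3: W B8 → L2 hit [D]
4: W B4 → L1 miss [D]
5: R B4 → L1 hit [D]
6: R B5 → L2 miss wb→B8 [-]
7: R B1 → L1 miss wb→B4 [-]
8: R B1 → L1 hit [-]
9: R B6 → L0 miss [-]
10: W B4 → L1 miss [D]
11: R B4 → L1 hit [D]

DIRTY = [4]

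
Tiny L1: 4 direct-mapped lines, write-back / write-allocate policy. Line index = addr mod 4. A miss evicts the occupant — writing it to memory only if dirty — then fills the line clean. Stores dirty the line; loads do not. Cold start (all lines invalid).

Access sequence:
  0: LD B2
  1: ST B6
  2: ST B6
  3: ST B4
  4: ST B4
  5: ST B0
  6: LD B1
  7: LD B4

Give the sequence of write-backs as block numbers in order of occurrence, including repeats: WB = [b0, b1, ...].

0: R B2 -> L2 miss  d=-]
1: W B6 -> L2 miss  d=D]
2: W B6 -> L2 hit  d=D]
3: W B4 -> L0 miss  d=D]
4: W B4 -> L0 hit  d=D]
5: W B0 -> L0 miss wb->B4  d=D]
6: R B1 -> L1 miss  d=-]
7: R B4 -> L0 miss wb->B0  d=-]

WB = [4, 0]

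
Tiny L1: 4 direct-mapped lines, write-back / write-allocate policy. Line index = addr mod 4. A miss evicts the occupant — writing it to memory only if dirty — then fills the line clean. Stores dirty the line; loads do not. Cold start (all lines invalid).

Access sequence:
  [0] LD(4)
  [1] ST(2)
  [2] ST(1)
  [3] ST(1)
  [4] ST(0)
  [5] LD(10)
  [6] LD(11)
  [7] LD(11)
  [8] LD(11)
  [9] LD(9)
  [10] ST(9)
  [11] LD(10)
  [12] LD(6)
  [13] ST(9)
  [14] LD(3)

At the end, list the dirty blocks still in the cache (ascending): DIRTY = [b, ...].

DIRTY = [0, 9]

  0 | R B4 → L0 miss [-]
  1 | W B2 → L2 miss [D]
  2 | W B1 → L1 miss [D]
  3 | W B1 → L1 hit [D]
  4 | W B0 → L0 miss [D]
  5 | R B10 → L2 miss wb→B2 [-]
  6 | R B11 → L3 miss [-]
  7 | R B11 → L3 hit [-]
  8 | R B11 → L3 hit [-]
  9 | R B9 → L1 miss wb→B1 [-]
  10 | W B9 → L1 hit [D]
  11 | R B10 → L2 hit [-]
  12 | R B6 → L2 miss [-]
  13 | W B9 → L1 hit [D]
  14 | R B3 → L3 miss [-]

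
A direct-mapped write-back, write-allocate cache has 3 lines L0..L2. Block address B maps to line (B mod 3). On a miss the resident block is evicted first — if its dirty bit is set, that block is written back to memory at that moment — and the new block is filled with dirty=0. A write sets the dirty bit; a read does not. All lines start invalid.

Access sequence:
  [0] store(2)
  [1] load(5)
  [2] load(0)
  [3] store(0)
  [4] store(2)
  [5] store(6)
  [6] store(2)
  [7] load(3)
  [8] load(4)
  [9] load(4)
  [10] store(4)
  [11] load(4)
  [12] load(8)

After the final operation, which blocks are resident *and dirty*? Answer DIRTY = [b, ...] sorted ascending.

0: W B2 -> L2 miss  d=D]
1: R B5 -> L2 miss wb->B2  d=-]
2: R B0 -> L0 miss  d=-]
3: W B0 -> L0 hit  d=D]
4: W B2 -> L2 miss  d=D]
5: W B6 -> L0 miss wb->B0  d=D]
6: W B2 -> L2 hit  d=D]
7: R B3 -> L0 miss wb->B6  d=-]
8: R B4 -> L1 miss  d=-]
9: R B4 -> L1 hit  d=-]
10: W B4 -> L1 hit  d=D]
11: R B4 -> L1 hit  d=D]
12: R B8 -> L2 miss wb->B2  d=-]

DIRTY = [4]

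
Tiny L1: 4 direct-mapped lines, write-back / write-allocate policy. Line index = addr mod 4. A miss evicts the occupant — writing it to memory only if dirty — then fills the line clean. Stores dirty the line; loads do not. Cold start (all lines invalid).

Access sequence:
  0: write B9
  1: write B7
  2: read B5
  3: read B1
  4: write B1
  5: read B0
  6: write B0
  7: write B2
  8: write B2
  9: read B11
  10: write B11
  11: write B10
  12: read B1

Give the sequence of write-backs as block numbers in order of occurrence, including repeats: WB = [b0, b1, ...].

WB = [9, 7, 2]

0: W B9 → L1 miss [D]
1: W B7 → L3 miss [D]
2: R B5 → L1 miss wb→B9 [-]
3: R B1 → L1 miss [-]
4: W B1 → L1 hit [D]
5: R B0 → L0 miss [-]
6: W B0 → L0 hit [D]
7: W B2 → L2 miss [D]
8: W B2 → L2 hit [D]
9: R B11 → L3 miss wb→B7 [-]
10: W B11 → L3 hit [D]
11: W B10 → L2 miss wb→B2 [D]
12: R B1 → L1 hit [D]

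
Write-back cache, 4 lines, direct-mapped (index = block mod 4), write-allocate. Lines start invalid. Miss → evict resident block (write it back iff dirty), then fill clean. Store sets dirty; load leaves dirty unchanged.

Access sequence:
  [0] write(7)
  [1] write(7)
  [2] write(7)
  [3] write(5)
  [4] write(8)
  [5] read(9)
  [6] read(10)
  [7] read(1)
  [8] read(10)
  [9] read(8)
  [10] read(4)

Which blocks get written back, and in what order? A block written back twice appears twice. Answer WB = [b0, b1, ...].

  0 | W B7 → L3 miss [D]
  1 | W B7 → L3 hit [D]
  2 | W B7 → L3 hit [D]
  3 | W B5 → L1 miss [D]
  4 | W B8 → L0 miss [D]
  5 | R B9 → L1 miss wb→B5 [-]
  6 | R B10 → L2 miss [-]
  7 | R B1 → L1 miss [-]
  8 | R B10 → L2 hit [-]
  9 | R B8 → L0 hit [D]
  10 | R B4 → L0 miss wb→B8 [-]

WB = [5, 8]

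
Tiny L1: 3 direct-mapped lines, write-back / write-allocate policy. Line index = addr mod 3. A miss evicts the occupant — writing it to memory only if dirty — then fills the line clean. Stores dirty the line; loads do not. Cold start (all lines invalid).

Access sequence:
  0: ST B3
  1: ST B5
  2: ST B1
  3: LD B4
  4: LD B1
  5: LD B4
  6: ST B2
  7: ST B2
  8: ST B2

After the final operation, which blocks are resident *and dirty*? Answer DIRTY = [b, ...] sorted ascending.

DIRTY = [2, 3]

0: W B3 → L0 miss [D]
1: W B5 → L2 miss [D]
2: W B1 → L1 miss [D]
3: R B4 → L1 miss wb→B1 [-]
4: R B1 → L1 miss [-]
5: R B4 → L1 miss [-]
6: W B2 → L2 miss wb→B5 [D]
7: W B2 → L2 hit [D]
8: W B2 → L2 hit [D]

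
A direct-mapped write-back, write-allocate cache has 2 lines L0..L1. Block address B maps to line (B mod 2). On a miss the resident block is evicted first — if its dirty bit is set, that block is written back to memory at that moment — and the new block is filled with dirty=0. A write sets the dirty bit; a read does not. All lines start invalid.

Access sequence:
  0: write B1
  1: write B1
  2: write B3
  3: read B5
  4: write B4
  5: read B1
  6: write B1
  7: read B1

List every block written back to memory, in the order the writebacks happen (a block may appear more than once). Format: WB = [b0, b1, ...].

0: W B1 → L1 miss [D]
1: W B1 → L1 hit [D]
2: W B3 → L1 miss wb→B1 [D]
3: R B5 → L1 miss wb→B3 [-]
4: W B4 → L0 miss [D]
5: R B1 → L1 miss [-]
6: W B1 → L1 hit [D]
7: R B1 → L1 hit [D]

WB = [1, 3]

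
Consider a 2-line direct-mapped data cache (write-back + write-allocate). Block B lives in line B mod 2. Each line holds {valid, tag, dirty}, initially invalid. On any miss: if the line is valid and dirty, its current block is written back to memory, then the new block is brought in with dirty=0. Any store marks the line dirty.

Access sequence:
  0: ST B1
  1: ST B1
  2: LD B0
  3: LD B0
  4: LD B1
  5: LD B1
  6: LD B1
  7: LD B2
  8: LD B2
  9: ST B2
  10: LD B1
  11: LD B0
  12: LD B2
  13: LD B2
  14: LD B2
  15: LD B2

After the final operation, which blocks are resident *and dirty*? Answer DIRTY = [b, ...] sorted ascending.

DIRTY = [1]

0: W B1 -> L1 miss  d=D]
1: W B1 -> L1 hit  d=D]
2: R B0 -> L0 miss  d=-]
3: R B0 -> L0 hit  d=-]
4: R B1 -> L1 hit  d=D]
5: R B1 -> L1 hit  d=D]
6: R B1 -> L1 hit  d=D]
7: R B2 -> L0 miss  d=-]
8: R B2 -> L0 hit  d=-]
9: W B2 -> L0 hit  d=D]
10: R B1 -> L1 hit  d=D]
11: R B0 -> L0 miss wb->B2  d=-]
12: R B2 -> L0 miss  d=-]
13: R B2 -> L0 hit  d=-]
14: R B2 -> L0 hit  d=-]
15: R B2 -> L0 hit  d=-]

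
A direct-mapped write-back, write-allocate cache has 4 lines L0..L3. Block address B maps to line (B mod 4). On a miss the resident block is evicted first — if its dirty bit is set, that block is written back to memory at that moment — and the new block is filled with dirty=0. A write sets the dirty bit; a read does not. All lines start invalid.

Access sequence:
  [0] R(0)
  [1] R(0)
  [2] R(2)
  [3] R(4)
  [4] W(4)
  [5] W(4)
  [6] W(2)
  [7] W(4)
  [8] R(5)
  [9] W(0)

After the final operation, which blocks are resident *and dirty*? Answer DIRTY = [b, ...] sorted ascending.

  0 | R B0 → L0 miss [-]
  1 | R B0 → L0 hit [-]
  2 | R B2 → L2 miss [-]
  3 | R B4 → L0 miss [-]
  4 | W B4 → L0 hit [D]
  5 | W B4 → L0 hit [D]
  6 | W B2 → L2 hit [D]
  7 | W B4 → L0 hit [D]
  8 | R B5 → L1 miss [-]
  9 | W B0 → L0 miss wb→B4 [D]

DIRTY = [0, 2]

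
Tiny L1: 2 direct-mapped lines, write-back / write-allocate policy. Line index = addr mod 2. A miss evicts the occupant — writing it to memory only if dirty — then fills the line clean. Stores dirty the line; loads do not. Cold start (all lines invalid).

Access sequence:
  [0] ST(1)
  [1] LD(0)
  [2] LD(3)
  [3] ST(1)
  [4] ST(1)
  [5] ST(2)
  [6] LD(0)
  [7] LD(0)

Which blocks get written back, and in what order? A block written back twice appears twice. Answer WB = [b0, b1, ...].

WB = [1, 2]

0: W B1 -> L1 miss  d=D]
1: R B0 -> L0 miss  d=-]
2: R B3 -> L1 miss wb->B1  d=-]
3: W B1 -> L1 miss  d=D]
4: W B1 -> L1 hit  d=D]
5: W B2 -> L0 miss  d=D]
6: R B0 -> L0 miss wb->B2  d=-]
7: R B0 -> L0 hit  d=-]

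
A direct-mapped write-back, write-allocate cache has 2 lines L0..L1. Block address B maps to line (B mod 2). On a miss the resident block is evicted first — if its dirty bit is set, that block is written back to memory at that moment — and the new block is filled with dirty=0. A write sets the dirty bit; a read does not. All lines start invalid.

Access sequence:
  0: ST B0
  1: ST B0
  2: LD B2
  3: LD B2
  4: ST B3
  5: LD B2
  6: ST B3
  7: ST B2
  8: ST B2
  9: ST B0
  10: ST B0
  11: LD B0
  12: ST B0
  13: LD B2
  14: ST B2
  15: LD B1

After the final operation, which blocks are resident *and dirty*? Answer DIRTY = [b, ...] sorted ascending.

DIRTY = [2]

0: W B0 → L0 miss [D]
1: W B0 → L0 hit [D]
2: R B2 → L0 miss wb→B0 [-]
3: R B2 → L0 hit [-]
4: W B3 → L1 miss [D]
5: R B2 → L0 hit [-]
6: W B3 → L1 hit [D]
7: W B2 → L0 hit [D]
8: W B2 → L0 hit [D]
9: W B0 → L0 miss wb→B2 [D]
10: W B0 → L0 hit [D]
11: R B0 → L0 hit [D]
12: W B0 → L0 hit [D]
13: R B2 → L0 miss wb→B0 [-]
14: W B2 → L0 hit [D]
15: R B1 → L1 miss wb→B3 [-]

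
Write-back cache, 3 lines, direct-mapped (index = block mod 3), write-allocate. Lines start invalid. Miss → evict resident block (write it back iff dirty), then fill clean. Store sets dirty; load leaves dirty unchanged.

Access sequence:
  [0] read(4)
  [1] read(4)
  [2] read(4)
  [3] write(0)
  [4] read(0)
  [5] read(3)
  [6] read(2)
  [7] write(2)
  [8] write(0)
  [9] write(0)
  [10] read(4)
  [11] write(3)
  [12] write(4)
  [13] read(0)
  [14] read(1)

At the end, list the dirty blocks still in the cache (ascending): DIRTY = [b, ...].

DIRTY = [2]

0: R B4 -> L1 miss  d=-]
1: R B4 -> L1 hit  d=-]
2: R B4 -> L1 hit  d=-]
3: W B0 -> L0 miss  d=D]
4: R B0 -> L0 hit  d=D]
5: R B3 -> L0 miss wb->B0  d=-]
6: R B2 -> L2 miss  d=-]
7: W B2 -> L2 hit  d=D]
8: W B0 -> L0 miss  d=D]
9: W B0 -> L0 hit  d=D]
10: R B4 -> L1 hit  d=-]
11: W B3 -> L0 miss wb->B0  d=D]
12: W B4 -> L1 hit  d=D]
13: R B0 -> L0 miss wb->B3  d=-]
14: R B1 -> L1 miss wb->B4  d=-]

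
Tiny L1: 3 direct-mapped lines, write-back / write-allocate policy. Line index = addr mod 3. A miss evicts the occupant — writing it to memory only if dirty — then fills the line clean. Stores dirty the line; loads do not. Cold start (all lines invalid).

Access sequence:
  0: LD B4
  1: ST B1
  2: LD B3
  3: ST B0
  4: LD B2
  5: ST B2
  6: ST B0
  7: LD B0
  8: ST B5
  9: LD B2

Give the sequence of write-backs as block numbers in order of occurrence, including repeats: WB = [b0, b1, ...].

  0 | R B4 → L1 miss [-]
  1 | W B1 → L1 miss [D]
  2 | R B3 → L0 miss [-]
  3 | W B0 → L0 miss [D]
  4 | R B2 → L2 miss [-]
  5 | W B2 → L2 hit [D]
  6 | W B0 → L0 hit [D]
  7 | R B0 → L0 hit [D]
  8 | W B5 → L2 miss wb→B2 [D]
  9 | R B2 → L2 miss wb→B5 [-]

WB = [2, 5]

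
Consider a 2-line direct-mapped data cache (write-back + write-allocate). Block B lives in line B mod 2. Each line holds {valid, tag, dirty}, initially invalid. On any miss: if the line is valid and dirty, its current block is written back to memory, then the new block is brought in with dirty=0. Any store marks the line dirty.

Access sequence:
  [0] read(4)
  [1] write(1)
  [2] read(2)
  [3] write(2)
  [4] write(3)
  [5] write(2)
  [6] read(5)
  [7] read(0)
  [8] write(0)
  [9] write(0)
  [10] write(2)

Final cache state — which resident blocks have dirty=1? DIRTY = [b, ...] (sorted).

0: R B4 -> L0 miss  d=-]
1: W B1 -> L1 miss  d=D]
2: R B2 -> L0 miss  d=-]
3: W B2 -> L0 hit  d=D]
4: W B3 -> L1 miss wb->B1  d=D]
5: W B2 -> L0 hit  d=D]
6: R B5 -> L1 miss wb->B3  d=-]
7: R B0 -> L0 miss wb->B2  d=-]
8: W B0 -> L0 hit  d=D]
9: W B0 -> L0 hit  d=D]
10: W B2 -> L0 miss wb->B0  d=D]

DIRTY = [2]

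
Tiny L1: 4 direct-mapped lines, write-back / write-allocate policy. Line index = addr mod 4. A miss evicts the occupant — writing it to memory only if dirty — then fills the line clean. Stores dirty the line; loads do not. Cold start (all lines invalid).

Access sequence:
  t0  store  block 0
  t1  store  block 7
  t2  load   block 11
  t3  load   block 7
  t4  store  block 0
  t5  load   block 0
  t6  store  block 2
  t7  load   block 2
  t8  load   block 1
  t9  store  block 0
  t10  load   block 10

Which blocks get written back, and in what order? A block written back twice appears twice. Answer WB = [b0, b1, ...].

WB = [7, 2]

0: W B0 -> L0 miss  d=D]
1: W B7 -> L3 miss  d=D]
2: R B11 -> L3 miss wb->B7  d=-]
3: R B7 -> L3 miss  d=-]
4: W B0 -> L0 hit  d=D]
5: R B0 -> L0 hit  d=D]
6: W B2 -> L2 miss  d=D]
7: R B2 -> L2 hit  d=D]
8: R B1 -> L1 miss  d=-]
9: W B0 -> L0 hit  d=D]
10: R B10 -> L2 miss wb->B2  d=-]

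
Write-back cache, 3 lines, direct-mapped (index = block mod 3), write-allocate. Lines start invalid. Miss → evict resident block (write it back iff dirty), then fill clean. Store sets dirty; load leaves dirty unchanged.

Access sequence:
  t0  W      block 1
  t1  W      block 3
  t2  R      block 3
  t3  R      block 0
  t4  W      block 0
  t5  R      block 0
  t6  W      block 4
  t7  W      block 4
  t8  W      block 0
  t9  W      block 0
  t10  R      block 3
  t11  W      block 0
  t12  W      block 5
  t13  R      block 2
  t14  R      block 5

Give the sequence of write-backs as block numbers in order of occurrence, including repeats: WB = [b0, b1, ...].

WB = [3, 1, 0, 5]

  0 | W B1 → L1 miss [D]
  1 | W B3 → L0 miss [D]
  2 | R B3 → L0 hit [D]
  3 | R B0 → L0 miss wb→B3 [-]
  4 | W B0 → L0 hit [D]
  5 | R B0 → L0 hit [D]
  6 | W B4 → L1 miss wb→B1 [D]
  7 | W B4 → L1 hit [D]
  8 | W B0 → L0 hit [D]
  9 | W B0 → L0 hit [D]
  10 | R B3 → L0 miss wb→B0 [-]
  11 | W B0 → L0 miss [D]
  12 | W B5 → L2 miss [D]
  13 | R B2 → L2 miss wb→B5 [-]
  14 | R B5 → L2 miss [-]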